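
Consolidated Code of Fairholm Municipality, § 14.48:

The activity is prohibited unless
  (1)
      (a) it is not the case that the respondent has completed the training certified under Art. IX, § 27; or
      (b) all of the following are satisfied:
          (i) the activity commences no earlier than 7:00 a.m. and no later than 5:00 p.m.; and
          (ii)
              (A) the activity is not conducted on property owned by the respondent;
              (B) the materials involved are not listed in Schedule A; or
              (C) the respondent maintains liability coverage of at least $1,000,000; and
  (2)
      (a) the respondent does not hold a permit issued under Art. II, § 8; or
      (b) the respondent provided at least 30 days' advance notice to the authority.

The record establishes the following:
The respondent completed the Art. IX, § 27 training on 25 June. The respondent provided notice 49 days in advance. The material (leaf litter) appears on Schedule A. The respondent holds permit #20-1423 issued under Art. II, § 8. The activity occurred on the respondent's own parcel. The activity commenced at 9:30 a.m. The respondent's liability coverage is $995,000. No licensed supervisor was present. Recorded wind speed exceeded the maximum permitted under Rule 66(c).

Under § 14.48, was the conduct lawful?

(a) not (training certified) — not satisfied.
(i) start within hours — holds.
(A) not (own property) — not met.
(B) not (Schedule A material) — not met.
(C) coverage ≥ $1,000,000 — not satisfied.
So (ii) is not satisfied (F OR F OR F).
(b) = T AND F = false.
So (1) is not satisfied (F OR F).
(a) not (holds permit) — fails.
(b) ≥30 days' notice — satisfied.
(2) = F OR T = true.
So Overall is not satisfied (F AND T).

No — unlawful.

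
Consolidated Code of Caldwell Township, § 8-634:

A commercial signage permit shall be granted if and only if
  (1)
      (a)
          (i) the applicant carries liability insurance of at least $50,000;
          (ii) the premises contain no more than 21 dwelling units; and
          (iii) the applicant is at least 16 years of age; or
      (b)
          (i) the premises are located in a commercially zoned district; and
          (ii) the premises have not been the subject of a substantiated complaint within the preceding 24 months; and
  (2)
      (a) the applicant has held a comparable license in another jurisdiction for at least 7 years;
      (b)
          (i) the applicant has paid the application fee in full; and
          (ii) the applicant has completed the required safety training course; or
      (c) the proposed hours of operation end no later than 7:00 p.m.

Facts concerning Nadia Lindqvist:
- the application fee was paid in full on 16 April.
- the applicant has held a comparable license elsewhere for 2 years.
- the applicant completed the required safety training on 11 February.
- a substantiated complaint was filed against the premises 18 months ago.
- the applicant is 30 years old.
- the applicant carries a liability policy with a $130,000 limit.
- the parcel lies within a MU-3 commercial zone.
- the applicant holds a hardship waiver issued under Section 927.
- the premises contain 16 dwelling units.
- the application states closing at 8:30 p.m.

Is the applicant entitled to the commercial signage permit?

(i) insurance ≥ $50,000 — met.
(ii) ≤ 21 units — holds.
(iii) age ≥ 16 — holds.
(a): T AND T AND T → true.
(i) commercially zoned — holds.
(ii) no complaint in 24 mo. — fails.
(b) = T AND F = false.
(1) = T OR F = true.
(a) prior license ≥ 7 yr — not met.
(i) fee paid — met.
(ii) safety training — satisfied.
So (b) is satisfied (T AND T).
(c) closes by 7 p.m. — not satisfied.
So (2) is satisfied (F OR T OR F).
Overall = T AND T = true.

Yes — granted.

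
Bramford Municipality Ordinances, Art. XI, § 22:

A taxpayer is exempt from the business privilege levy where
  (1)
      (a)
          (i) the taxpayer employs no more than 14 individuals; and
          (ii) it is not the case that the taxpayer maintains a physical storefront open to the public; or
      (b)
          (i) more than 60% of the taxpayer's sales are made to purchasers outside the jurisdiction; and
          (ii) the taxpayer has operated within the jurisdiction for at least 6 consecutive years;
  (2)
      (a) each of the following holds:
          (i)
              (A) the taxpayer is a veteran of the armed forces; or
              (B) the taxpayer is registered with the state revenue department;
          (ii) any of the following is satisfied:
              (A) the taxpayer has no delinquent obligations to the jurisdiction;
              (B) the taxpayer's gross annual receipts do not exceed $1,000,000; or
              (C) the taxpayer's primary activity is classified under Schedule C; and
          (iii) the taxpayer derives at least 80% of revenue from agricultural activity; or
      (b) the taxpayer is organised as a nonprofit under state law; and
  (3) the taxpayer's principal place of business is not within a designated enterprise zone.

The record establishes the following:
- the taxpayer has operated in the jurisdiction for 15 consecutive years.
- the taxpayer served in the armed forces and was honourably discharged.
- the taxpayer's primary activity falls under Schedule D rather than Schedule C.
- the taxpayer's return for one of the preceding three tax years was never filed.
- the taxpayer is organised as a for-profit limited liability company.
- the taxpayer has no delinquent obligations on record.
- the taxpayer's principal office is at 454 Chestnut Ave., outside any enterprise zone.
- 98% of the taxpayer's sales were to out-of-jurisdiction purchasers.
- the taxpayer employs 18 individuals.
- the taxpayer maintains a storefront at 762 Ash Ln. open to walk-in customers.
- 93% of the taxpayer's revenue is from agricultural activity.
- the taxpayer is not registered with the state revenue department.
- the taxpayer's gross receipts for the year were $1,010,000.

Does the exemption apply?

Yes — exempt.

(i) ≤ 14 employees — not met.
(ii) not (has storefront) — not satisfied.
(a) = F AND F = false.
(i) >60% out-of-jur. sales — met.
(ii) ≥ 6 yrs in jurisdiction — met.
(b): T AND T → true.
(1) = F OR T = true.
(A) veteran — holds.
(B) state-registered — not satisfied.
So (i) is satisfied (T OR F).
(A) no delinquency — satisfied.
(B) receipts ≤ $1,000,000 — not met.
(C) Schedule C activity — fails.
(ii): T OR F OR F → true.
(iii) ≥80% agricultural — satisfied.
(a): T AND T AND T → true.
(b) nonprofit — not satisfied.
(2) = T OR F = true.
(3) not (in enterprise zone) — holds.
So Overall is satisfied (T AND T AND T).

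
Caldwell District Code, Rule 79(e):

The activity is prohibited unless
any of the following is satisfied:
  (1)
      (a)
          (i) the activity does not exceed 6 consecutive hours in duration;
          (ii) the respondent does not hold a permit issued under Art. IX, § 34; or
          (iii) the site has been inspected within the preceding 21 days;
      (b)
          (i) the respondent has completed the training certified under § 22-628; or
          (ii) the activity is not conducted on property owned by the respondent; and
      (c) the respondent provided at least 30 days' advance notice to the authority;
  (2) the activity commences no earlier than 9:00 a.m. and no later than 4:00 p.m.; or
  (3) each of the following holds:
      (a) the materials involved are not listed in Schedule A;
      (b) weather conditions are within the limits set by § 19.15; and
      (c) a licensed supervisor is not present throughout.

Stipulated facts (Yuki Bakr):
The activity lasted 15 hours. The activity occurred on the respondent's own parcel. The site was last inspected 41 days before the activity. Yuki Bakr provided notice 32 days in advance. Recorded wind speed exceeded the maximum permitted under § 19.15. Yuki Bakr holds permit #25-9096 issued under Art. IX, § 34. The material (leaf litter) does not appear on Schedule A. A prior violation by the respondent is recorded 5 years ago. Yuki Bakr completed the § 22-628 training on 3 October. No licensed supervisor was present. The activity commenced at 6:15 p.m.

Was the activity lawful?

(i) ≤ 6 hrs duration — not met.
(ii) not (holds permit) — not satisfied.
(iii) site inspected — not met.
(a): F OR F OR F → false.
(i) training certified — met.
(ii) not (own property) — not met.
(b): T OR F → true.
(c) ≥30 days' notice — met.
(1) = F AND T AND T = false.
(2) start within hours — not satisfied.
(a) not (Schedule A material) — met.
(b) weather ok — fails.
(c) not (supervisor present) — satisfied.
(3) = T AND F AND T = false.
Overall: F OR F OR F → false.

No — unlawful.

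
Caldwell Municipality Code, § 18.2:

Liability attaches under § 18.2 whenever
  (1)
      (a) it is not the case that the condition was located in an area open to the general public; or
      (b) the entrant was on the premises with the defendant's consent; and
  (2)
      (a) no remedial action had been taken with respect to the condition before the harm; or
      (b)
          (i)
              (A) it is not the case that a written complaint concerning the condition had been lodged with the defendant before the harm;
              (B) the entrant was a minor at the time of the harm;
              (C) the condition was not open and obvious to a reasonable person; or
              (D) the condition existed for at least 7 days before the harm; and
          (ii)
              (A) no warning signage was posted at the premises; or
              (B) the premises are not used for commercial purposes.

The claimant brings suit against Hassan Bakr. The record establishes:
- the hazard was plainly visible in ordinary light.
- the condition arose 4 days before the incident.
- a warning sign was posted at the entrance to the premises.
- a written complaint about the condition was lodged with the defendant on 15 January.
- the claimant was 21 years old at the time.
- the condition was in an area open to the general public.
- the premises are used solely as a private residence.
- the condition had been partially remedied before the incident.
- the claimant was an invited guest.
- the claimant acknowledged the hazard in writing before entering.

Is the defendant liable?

No — not liable.

(a) not (public area) — fails.
(b) consent to enter — satisfied.
(1) = F OR T = true.
(a) no remedial action — not satisfied.
(A) not (complaint lodged) — not met.
(B) entrant a minor — not satisfied.
(C) not open/obvious — not met.
(D) condition ≥7 days old — fails.
(i) = F OR F OR F OR F = false.
(A) no signage posted — not satisfied.
(B) not (commercial use) — holds.
So (ii) is satisfied (F OR T).
(b): F AND T → false.
(2): F OR F → false.
Overall = T AND F = false.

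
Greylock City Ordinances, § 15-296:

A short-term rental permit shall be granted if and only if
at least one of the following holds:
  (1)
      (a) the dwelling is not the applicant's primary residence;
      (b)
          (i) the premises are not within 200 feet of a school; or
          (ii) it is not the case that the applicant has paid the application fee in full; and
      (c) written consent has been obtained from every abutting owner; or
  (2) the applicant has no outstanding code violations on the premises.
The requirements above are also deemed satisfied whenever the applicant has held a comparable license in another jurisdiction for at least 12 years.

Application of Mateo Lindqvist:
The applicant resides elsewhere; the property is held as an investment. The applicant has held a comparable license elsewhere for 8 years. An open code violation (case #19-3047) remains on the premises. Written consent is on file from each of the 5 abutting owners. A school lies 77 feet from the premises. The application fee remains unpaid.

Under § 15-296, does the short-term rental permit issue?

Yes — granted.

(a) not (primary residence) — holds.
(i) ≥200 ft from school — not satisfied.
(ii) not (fee paid) — met.
(b) = F OR T = true.
(c) all abutters consent — satisfied.
(1): T AND T AND T → true.
(2) no code violations — fails.
So Overall is satisfied (T OR F).
Exception (prior license ≥ 12 yr) — not satisfied.
Result: main true OR exception false → true.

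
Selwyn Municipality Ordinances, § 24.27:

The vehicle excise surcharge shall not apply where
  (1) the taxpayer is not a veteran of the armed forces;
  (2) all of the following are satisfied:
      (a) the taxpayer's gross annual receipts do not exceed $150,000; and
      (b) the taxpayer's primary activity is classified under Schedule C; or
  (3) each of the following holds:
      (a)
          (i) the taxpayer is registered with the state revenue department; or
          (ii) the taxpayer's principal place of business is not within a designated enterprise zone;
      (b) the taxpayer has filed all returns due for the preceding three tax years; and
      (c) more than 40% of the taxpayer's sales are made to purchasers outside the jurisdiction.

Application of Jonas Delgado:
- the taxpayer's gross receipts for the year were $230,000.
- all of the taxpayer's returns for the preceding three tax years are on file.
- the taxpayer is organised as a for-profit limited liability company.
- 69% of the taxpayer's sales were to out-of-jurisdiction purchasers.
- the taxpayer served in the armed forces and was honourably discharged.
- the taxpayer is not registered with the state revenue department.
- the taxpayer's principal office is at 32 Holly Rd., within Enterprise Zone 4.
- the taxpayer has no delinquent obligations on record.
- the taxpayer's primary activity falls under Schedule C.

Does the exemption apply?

No — not exempt.

(1) not (veteran) — not satisfied.
(a) receipts ≤ $150,000 — fails.
(b) Schedule C activity — met.
(2) = F AND T = false.
(i) state-registered — fails.
(ii) not (in enterprise zone) — not satisfied.
(a): F OR F → false.
(b) returns current — holds.
(c) >40% out-of-jur. sales — holds.
(3) = F AND T AND T = false.
Overall = F OR F OR F = false.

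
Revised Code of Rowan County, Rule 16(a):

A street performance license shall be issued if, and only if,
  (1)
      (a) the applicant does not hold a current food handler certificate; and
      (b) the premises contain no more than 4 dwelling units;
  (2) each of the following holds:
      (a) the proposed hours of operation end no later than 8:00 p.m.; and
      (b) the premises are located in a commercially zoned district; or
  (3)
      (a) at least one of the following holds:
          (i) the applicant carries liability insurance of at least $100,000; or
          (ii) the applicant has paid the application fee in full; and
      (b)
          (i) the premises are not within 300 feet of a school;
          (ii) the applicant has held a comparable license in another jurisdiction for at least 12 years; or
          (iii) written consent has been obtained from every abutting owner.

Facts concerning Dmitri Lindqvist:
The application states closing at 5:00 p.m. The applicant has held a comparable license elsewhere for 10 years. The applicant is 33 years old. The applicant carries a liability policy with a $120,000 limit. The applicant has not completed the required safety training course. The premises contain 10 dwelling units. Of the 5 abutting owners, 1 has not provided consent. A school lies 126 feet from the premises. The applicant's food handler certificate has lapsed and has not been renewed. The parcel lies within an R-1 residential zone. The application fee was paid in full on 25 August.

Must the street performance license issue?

(a) not (food handler cert.) — met.
(b) ≤ 4 units — fails.
(1): T AND F → false.
(a) closes by 8 p.m. — satisfied.
(b) commercially zoned — fails.
(2) = T AND F = false.
(i) insurance ≥ $100,000 — satisfied.
(ii) fee paid — met.
(a): T OR T → true.
(i) ≥300 ft from school — not satisfied.
(ii) prior license ≥ 12 yr — not met.
(iii) all abutters consent — not satisfied.
(b) = F OR F OR F = false.
(3): T AND F → false.
Overall = F OR F OR F = false.

No — denied.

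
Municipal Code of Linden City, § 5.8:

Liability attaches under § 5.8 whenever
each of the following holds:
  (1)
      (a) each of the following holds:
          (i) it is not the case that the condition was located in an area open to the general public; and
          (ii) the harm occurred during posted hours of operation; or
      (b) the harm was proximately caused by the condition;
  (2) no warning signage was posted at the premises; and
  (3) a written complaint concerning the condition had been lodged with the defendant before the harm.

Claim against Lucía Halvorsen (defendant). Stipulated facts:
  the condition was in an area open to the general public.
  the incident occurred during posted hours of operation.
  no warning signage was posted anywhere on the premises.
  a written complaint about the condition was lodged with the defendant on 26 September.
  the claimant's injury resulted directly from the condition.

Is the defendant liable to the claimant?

(i) not (public area) — fails.
(ii) during posted hours — satisfied.
(a) = F AND T = false.
(b) proximate cause — met.
So (1) is satisfied (F OR T).
(2) no signage posted — met.
(3) complaint lodged — satisfied.
Overall: T AND T AND T → true.

Yes — liable.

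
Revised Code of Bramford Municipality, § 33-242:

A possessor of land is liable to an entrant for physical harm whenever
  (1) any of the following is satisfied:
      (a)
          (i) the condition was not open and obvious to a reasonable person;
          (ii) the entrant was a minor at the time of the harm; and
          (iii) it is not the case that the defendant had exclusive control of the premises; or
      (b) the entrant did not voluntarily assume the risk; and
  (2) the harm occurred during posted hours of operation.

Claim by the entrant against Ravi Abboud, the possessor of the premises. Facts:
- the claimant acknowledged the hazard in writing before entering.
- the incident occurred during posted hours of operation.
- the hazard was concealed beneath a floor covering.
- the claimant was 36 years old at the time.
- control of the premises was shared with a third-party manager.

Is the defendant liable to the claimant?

(i) not open/obvious — met.
(ii) entrant a minor — not met.
(iii) not (exclusive control) — met.
(a): T AND F AND T → false.
(b) no assumed risk — fails.
(1): F OR F → false.
(2) during posted hours — satisfied.
Overall = F AND T = false.

No — not liable.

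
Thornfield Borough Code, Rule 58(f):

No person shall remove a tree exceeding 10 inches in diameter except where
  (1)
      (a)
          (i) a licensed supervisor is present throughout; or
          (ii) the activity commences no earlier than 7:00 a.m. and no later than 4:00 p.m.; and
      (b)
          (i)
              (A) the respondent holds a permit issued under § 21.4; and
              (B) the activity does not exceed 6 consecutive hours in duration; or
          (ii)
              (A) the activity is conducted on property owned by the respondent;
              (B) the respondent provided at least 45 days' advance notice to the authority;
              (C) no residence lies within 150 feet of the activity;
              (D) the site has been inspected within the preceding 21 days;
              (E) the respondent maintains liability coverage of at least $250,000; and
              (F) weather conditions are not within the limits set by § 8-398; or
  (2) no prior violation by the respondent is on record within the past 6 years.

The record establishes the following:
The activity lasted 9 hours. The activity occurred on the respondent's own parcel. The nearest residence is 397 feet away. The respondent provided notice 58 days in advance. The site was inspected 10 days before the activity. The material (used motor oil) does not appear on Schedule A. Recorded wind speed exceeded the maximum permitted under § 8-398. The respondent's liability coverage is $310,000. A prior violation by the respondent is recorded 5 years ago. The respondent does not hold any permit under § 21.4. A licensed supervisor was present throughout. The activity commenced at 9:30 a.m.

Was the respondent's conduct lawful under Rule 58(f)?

(i) supervisor present — holds.
(ii) start within hours — met.
(a): T OR T → true.
(A) holds permit — not satisfied.
(B) ≤ 6 hrs duration — fails.
So (i) is not satisfied (F AND F).
(A) own property — satisfied.
(B) ≥45 days' notice — holds.
(C) no residence in 150 ft — satisfied.
(D) site inspected — met.
(E) coverage ≥ $250,000 — holds.
(F) not (weather ok) — met.
So (ii) is satisfied (T AND T AND T AND T AND T AND T).
So (b) is satisfied (F OR T).
(1): T AND T → true.
(2) no prior violation — not satisfied.
Overall = T OR F = true.

Yes — lawful.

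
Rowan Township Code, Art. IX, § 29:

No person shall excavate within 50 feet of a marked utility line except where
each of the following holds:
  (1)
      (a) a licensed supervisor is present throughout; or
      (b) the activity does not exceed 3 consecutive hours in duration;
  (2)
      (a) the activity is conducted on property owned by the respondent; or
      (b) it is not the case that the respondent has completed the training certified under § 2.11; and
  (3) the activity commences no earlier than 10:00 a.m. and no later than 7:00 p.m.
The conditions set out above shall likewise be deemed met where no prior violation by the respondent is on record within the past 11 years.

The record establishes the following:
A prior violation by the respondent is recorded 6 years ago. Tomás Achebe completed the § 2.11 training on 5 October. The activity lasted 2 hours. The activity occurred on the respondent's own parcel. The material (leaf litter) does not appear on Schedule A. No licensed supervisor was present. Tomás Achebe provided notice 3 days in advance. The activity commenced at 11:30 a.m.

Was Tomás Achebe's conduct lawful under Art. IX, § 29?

(a) supervisor present — not satisfied.
(b) ≤ 3 hrs duration — met.
(1): F OR T → true.
(a) own property — satisfied.
(b) not (training certified) — fails.
(2): T OR F → true.
(3) start within hours — satisfied.
Overall = T AND T AND T = true.
Exception (no prior violation) — not satisfied.
Result: main true OR exception false → true.

Yes — lawful.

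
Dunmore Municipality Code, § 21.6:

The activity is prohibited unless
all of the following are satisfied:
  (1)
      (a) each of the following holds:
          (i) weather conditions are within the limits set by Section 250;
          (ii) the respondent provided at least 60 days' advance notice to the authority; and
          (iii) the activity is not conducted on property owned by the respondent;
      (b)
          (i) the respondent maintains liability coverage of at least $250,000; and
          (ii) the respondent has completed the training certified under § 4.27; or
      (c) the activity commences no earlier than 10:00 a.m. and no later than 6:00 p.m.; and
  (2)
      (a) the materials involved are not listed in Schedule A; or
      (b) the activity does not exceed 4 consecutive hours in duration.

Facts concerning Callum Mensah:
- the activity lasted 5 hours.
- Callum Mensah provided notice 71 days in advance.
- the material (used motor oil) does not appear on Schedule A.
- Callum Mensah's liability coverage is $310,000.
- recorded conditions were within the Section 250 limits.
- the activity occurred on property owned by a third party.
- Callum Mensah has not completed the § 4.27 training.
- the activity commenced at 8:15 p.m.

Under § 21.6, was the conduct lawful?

(i) weather ok — satisfied.
(ii) ≥60 days' notice — met.
(iii) not (own property) — holds.
(a) = T AND T AND T = true.
(i) coverage ≥ $250,000 — met.
(ii) training certified — not met.
So (b) is not satisfied (T AND F).
(c) start within hours — not satisfied.
(1) = T OR F OR F = true.
(a) not (Schedule A material) — holds.
(b) ≤ 4 hrs duration — not satisfied.
So (2) is satisfied (T OR F).
Overall: T AND T → true.

Yes — lawful.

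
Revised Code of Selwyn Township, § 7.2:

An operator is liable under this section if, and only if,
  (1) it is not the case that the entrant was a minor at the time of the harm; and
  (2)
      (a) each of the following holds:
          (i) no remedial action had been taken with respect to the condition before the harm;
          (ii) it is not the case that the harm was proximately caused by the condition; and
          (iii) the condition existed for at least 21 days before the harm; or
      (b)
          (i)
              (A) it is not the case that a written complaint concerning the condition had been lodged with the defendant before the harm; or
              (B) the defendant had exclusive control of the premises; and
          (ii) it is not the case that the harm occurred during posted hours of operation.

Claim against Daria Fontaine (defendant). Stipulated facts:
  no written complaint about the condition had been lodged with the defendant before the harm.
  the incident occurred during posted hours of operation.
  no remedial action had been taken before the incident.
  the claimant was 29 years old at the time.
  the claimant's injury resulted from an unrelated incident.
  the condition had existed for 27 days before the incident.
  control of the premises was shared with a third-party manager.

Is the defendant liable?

(1) not (entrant a minor) — satisfied.
(i) no remedial action — met.
(ii) not (proximate cause) — satisfied.
(iii) condition ≥21 days old — satisfied.
(a): T AND T AND T → true.
(A) not (complaint lodged) — holds.
(B) exclusive control — not met.
So (i) is satisfied (T OR F).
(ii) not (during posted hours) — not satisfied.
So (b) is not satisfied (T AND F).
(2) = T OR F = true.
So Overall is satisfied (T AND T).

Yes — liable.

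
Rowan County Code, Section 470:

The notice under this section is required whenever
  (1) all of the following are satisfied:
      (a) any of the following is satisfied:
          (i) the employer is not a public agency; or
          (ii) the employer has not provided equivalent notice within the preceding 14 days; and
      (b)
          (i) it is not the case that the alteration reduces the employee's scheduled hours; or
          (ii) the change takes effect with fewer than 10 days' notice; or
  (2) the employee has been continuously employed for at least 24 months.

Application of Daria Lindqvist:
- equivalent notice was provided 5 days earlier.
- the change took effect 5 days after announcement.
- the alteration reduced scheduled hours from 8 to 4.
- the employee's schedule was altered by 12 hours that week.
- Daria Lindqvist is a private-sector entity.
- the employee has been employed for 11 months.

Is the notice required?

(i) not (public agency) — met.
(ii) no recent notice — not satisfied.
So (a) is satisfied (T OR F).
(i) not (hours reduced) — not met.
(ii) < 10 days' notice — holds.
So (b) is satisfied (F OR T).
(1): T AND T → true.
(2) tenure ≥ 24 mo. — not satisfied.
So Overall is satisfied (T OR F).

Yes — required.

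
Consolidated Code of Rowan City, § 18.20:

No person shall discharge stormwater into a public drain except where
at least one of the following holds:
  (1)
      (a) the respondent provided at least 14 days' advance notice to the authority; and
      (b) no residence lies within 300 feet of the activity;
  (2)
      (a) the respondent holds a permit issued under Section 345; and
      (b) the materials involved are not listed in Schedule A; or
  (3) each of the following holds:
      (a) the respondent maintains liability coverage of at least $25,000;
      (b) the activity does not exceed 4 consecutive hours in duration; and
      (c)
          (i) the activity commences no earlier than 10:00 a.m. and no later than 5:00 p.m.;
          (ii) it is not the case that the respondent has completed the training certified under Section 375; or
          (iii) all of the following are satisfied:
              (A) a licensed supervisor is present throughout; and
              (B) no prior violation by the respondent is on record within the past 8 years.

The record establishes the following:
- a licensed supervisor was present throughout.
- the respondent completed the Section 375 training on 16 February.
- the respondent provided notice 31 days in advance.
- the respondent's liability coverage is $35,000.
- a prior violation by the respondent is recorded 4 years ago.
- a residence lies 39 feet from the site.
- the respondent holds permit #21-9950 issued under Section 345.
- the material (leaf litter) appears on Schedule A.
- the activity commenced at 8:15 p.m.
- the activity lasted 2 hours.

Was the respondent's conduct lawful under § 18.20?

(a) ≥14 days' notice — holds.
(b) no residence in 300 ft — not satisfied.
(1) = T AND F = false.
(a) holds permit — satisfied.
(b) not (Schedule A material) — not met.
(2): T AND F → false.
(a) coverage ≥ $25,000 — holds.
(b) ≤ 4 hrs duration — met.
(i) start within hours — not satisfied.
(ii) not (training certified) — not met.
(A) supervisor present — holds.
(B) no prior violation — not met.
(iii) = T AND F = false.
So (c) is not satisfied (F OR F OR F).
(3) = T AND T AND F = false.
Overall = F OR F OR F = false.

No — unlawful.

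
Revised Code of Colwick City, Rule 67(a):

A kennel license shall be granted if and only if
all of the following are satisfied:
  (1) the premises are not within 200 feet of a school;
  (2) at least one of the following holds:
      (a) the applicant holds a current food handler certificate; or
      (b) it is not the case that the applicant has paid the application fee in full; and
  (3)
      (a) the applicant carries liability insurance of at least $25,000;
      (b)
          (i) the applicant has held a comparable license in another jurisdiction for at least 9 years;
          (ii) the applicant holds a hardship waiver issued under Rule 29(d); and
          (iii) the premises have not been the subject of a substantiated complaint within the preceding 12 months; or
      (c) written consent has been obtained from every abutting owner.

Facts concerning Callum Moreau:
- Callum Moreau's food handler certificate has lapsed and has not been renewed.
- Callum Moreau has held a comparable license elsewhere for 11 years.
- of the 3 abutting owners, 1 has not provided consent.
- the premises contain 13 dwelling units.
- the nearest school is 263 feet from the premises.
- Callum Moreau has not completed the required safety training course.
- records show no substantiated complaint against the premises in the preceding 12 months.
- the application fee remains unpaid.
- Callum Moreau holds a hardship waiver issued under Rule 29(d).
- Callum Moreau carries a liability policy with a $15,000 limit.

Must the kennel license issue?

(1) ≥200 ft from school — holds.
(a) food handler cert. — not met.
(b) not (fee paid) — holds.
(2) = F OR T = true.
(a) insurance ≥ $25,000 — not met.
(i) prior license ≥ 9 yr — met.
(ii) hardship waiver — holds.
(iii) no complaint in 12 mo. — satisfied.
So (b) is satisfied (T AND T AND T).
(c) all abutters consent — not satisfied.
(3) = F OR T OR F = true.
So Overall is satisfied (T AND T AND T).

Yes — granted.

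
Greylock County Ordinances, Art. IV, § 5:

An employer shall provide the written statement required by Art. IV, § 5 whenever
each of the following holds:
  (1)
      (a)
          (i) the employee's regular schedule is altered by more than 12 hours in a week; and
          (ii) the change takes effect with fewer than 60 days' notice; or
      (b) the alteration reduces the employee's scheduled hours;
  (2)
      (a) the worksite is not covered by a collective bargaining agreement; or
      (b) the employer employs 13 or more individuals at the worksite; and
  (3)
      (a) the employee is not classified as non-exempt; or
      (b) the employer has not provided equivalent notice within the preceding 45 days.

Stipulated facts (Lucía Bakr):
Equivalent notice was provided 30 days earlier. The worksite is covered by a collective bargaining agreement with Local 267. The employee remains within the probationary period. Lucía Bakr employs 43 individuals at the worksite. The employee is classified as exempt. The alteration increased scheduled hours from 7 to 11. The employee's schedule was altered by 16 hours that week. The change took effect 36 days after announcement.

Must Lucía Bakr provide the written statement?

Yes — required.

(i) schedule shift > 12h — satisfied.
(ii) < 60 days' notice — satisfied.
(a) = T AND T = true.
(b) hours reduced — not satisfied.
So (1) is satisfied (T OR F).
(a) no CBA — not met.
(b) ≥ 13 at site — met.
So (2) is satisfied (F OR T).
(a) not (non-exempt) — met.
(b) no recent notice — not satisfied.
(3): T OR F → true.
So Overall is satisfied (T AND T AND T).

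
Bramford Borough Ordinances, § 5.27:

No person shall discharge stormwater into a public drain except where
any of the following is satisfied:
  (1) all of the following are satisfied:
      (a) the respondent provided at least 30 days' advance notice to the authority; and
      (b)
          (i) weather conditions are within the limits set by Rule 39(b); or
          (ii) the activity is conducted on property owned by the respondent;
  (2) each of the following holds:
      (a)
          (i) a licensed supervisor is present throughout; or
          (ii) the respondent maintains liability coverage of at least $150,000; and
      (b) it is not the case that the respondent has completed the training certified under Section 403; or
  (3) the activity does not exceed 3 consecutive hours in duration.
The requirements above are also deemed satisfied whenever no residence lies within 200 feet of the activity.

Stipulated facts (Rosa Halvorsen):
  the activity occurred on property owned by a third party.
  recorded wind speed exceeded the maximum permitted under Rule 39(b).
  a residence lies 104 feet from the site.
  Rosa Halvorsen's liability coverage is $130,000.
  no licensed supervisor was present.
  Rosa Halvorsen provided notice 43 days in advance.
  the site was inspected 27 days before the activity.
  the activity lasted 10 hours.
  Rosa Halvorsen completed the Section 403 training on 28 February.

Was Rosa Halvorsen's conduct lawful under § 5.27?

(a) ≥30 days' notice — met.
(i) weather ok — not satisfied.
(ii) own property — not met.
(b) = F OR F = false.
(1): T AND F → false.
(i) supervisor present — not met.
(ii) coverage ≥ $150,000 — fails.
(a): F OR F → false.
(b) not (training certified) — not satisfied.
So (2) is not satisfied (F AND F).
(3) ≤ 3 hrs duration — fails.
So Overall is not satisfied (F OR F OR F).
Exception (no residence in 200 ft) — not satisfied.
Result: main false OR exception false → false.

No — unlawful.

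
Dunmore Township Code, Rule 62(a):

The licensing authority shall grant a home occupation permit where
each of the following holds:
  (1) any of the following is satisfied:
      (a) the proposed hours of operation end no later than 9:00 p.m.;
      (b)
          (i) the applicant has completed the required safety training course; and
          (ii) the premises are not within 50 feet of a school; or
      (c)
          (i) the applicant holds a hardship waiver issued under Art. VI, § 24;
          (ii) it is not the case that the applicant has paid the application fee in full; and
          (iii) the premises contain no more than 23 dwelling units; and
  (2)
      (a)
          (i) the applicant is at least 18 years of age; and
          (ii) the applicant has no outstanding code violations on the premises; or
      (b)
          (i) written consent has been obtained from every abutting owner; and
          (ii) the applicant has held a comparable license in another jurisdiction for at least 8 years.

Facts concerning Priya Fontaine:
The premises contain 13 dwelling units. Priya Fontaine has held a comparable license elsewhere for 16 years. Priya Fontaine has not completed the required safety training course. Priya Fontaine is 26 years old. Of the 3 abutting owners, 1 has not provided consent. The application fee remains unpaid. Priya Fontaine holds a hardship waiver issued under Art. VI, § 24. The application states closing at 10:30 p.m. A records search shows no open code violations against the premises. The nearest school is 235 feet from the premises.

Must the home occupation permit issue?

Yes — granted.

(a) closes by 9 p.m. — fails.
(i) safety training — fails.
(ii) ≥50 ft from school — holds.
So (b) is not satisfied (F AND T).
(i) hardship waiver — met.
(ii) not (fee paid) — satisfied.
(iii) ≤ 23 units — satisfied.
So (c) is satisfied (T AND T AND T).
(1) = F OR F OR T = true.
(i) age ≥ 18 — satisfied.
(ii) no code violations — met.
(a): T AND T → true.
(i) all abutters consent — fails.
(ii) prior license ≥ 8 yr — holds.
(b): F AND T → false.
(2): T OR F → true.
Overall = T AND T = true.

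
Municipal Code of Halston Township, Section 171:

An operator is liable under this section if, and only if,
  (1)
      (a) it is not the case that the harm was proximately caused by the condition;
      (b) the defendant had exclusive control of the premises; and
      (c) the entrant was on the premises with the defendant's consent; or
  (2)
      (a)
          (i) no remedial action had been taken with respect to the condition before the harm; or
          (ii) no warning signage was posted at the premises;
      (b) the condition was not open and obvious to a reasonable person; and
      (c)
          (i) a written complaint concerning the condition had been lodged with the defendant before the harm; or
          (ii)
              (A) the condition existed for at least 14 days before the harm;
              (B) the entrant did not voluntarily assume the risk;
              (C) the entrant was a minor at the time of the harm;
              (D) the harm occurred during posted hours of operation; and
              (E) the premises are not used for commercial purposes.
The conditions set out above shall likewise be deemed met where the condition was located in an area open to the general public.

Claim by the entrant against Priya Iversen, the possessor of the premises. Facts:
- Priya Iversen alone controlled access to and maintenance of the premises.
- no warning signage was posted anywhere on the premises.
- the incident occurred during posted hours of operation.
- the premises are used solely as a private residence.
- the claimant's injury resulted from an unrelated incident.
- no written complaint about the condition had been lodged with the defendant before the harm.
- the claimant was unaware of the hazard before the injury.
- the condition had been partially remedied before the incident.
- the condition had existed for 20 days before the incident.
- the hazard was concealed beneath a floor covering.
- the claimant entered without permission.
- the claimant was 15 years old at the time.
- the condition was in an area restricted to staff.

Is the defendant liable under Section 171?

Yes — liable.

(a) not (proximate cause) — holds.
(b) exclusive control — holds.
(c) consent to enter — not satisfied.
(1): T AND T AND F → false.
(i) no remedial action — not met.
(ii) no signage posted — holds.
So (a) is satisfied (F OR T).
(b) not open/obvious — satisfied.
(i) complaint lodged — not satisfied.
(A) condition ≥14 days old — holds.
(B) no assumed risk — satisfied.
(C) entrant a minor — holds.
(D) during posted hours — met.
(E) not (commercial use) — holds.
(ii): T AND T AND T AND T AND T → true.
(c): F OR T → true.
(2): T AND T AND T → true.
So Overall is satisfied (F OR T).
Exception (public area) — not satisfied.
Result: main true OR exception false → true.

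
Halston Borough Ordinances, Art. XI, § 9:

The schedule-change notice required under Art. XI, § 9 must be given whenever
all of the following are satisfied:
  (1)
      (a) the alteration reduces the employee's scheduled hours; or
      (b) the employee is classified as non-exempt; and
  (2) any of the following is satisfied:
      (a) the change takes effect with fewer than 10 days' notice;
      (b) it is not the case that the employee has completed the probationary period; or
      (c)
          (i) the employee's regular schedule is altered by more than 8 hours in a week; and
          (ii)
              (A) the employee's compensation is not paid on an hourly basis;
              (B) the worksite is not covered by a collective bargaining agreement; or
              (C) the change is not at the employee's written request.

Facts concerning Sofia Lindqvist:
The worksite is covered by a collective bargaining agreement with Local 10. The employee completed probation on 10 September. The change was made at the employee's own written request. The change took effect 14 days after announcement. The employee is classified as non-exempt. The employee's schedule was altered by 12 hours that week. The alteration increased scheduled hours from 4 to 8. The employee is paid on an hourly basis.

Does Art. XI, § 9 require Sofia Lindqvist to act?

No — not required.

(a) hours reduced — not met.
(b) non-exempt — satisfied.
(1) = F OR T = true.
(a) < 10 days' notice — not met.
(b) not (past probation) — not satisfied.
(i) schedule shift > 8h — satisfied.
(A) not (hourly-paid) — not met.
(B) no CBA — not met.
(C) not employee-requested — fails.
So (ii) is not satisfied (F OR F OR F).
(c) = T AND F = false.
So (2) is not satisfied (F OR F OR F).
Overall: T AND F → false.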